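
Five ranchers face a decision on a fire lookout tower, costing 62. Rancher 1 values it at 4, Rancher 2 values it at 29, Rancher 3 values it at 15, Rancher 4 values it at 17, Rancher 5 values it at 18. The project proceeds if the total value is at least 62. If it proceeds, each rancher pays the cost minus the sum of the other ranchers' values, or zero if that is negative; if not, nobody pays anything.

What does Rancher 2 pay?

Total value 83 ≥ cost 62, so the project is built.
The other ranchers' values sum to 54.
Cost minus that sum is 62 - 54 = 8.

8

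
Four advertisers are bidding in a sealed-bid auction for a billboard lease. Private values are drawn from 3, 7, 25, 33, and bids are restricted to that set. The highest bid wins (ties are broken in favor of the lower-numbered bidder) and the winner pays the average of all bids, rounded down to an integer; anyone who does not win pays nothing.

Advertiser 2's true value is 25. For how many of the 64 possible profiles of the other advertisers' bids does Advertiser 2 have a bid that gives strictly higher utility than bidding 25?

Others bid (3, 3, 3): truth gives 17; bid 7 gives 21 > 17. Violating.
Others bid (3, 3, 7): truth gives 16; bid 7 gives 20 > 16. Violating.
Others bid (3, 3, 33): truth gives 0; bid 33 gives 7 > 0. Violating.
Others bid (3, 7, 3): truth gives 16; bid 7 gives 20 > 16. Violating.
Others bid (3, 3, 25): truth gives 11; no alternative beats it.
Others bid (3, 7, 25): truth gives 10; no alternative beats it.
(Checking all 64 profiles: 28 have a profitable deviation, 36 do not.)

28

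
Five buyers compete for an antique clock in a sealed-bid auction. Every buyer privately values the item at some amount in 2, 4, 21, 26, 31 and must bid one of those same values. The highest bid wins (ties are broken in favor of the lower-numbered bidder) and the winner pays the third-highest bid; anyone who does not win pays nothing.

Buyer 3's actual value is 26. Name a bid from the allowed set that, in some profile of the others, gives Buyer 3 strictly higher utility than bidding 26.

Suppose Buyer 1 bids 2, Buyer 2 bids 2, Buyer 4 bids 2 and Buyer 5 bids 31.
Bid 26: loses, pays 0, utility 0.
Bid 31: wins, pays 2, utility 26 - 2 = 24.
So bidding 31 beats truth here (24 > 0).

31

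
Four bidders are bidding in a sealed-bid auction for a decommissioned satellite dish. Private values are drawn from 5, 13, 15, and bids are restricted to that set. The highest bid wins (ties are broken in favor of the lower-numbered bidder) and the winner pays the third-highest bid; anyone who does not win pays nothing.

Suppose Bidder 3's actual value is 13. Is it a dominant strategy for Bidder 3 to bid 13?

Consider the case where Bidder 1 bids 5, Bidder 2 bids 5 and Bidder 4 bids 15.
Truthful bid 13: loses, pays 0, utility 0.
Bid 15 instead: wins, pays 5, utility 13 - 5 = 8.
Since 8 > 0, bidding 15 is strictly better here, so truthful bidding is not dominant.

No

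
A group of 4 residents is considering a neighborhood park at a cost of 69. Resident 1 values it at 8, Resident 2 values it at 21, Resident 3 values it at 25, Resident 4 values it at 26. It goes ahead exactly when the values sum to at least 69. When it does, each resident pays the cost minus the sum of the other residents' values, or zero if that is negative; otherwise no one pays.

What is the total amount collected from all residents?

Total value 80 ≥ cost 69, so it is built.
Resident 1: others sum to 72; max(0, 69 - 72) = 0.
Resident 2: others sum to 59; max(0, 69 - 59) = 10.
Resident 3: others sum to 55; max(0, 69 - 55) = 14.
Resident 4: others sum to 54; max(0, 69 - 54) = 15.
Total collected = 0 + 10 + 14 + 15 = 39.

39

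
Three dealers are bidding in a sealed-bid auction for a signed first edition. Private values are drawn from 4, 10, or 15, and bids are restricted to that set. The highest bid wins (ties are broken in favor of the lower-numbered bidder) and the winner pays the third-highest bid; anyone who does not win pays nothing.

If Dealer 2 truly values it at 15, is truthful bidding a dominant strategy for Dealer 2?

Yes

Check each profile of the others' bids and compare truth against every alternative bid.
Others bid (4, 15): truth gives 11, best alternative gives 0.
Others bid (10, 4): truth gives 11, best alternative gives 0.
Others bid (10, 10): truth gives 5, best alternative gives 0.
Others bid (10, 15): truth gives 5, best alternative gives 0.
Others bid (4, 4): truth gives 11, best alternative gives 11.
Others bid (4, 10): truth gives 11, best alternative gives 11.
(Remaining 3 profiles checked similarly; truth is weakly best in each.)
In every case the truthful bid is at least as good as any alternative, so it is a dominant strategy.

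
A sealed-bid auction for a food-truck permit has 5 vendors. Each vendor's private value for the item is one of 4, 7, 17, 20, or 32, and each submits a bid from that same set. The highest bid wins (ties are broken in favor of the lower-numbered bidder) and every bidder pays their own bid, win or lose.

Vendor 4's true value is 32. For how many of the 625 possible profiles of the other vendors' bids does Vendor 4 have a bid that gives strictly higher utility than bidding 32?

413

Others bid (4, 4, 4, 4): truth gives 0; bid 7 gives 25 > 0. Violating.
Others bid (4, 4, 4, 7): truth gives 0; bid 7 gives 25 > 0. Violating.
Others bid (4, 4, 4, 17): truth gives 0; bid 17 gives 15 > 0. Violating.
Others bid (4, 4, 4, 20): truth gives 0; bid 20 gives 12 > 0. Violating.
Others bid (4, 4, 4, 32): truth gives 0; no alternative beats it.
Others bid (4, 4, 7, 32): truth gives 0; no alternative beats it.
(Checking all 625 profiles: 413 have a profitable deviation, 212 do not.)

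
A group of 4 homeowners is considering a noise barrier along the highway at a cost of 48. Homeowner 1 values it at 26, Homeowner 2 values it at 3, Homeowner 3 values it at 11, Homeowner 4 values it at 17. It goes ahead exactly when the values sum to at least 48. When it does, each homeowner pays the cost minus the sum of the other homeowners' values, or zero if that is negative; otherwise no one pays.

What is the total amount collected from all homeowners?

27

Total value 57 ≥ cost 48, so it is built.
Homeowner 1: others sum to 31; max(0, 48 - 31) = 17.
Homeowner 2: others sum to 54; max(0, 48 - 54) = 0.
Homeowner 3: others sum to 46; max(0, 48 - 46) = 2.
Homeowner 4: others sum to 40; max(0, 48 - 40) = 8.
Total collected = 17 + 0 + 2 + 8 = 27.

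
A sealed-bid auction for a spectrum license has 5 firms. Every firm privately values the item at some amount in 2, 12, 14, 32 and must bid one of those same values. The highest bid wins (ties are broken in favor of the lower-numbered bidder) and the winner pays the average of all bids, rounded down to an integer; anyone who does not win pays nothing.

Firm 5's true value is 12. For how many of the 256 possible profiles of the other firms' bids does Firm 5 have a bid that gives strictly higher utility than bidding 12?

Others bid (2, 2, 2, 12): truth gives 0; bid 14 gives 6 > 0. Violating.
Others bid (2, 2, 2, 14): truth gives 0; bid 32 gives 2 > 0. Violating.
Others bid (2, 2, 12, 2): truth gives 0; bid 14 gives 6 > 0. Violating.
Others bid (2, 2, 12, 12): truth gives 0; bid 14 gives 4 > 0. Violating.
Others bid (2, 2, 2, 2): truth gives 8; no alternative beats it.
Others bid (2, 2, 2, 32): truth gives 0; no alternative beats it.
(Checking all 256 profiles: 18 have a profitable deviation, 238 do not.)

18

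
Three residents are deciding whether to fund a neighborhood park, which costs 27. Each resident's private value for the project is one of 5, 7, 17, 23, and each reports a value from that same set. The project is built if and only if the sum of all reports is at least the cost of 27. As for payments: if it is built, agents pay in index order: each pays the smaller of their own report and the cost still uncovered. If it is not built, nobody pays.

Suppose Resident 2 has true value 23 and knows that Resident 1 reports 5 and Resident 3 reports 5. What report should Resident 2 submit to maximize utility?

17

Report 5: project not built, utility 0.
Report 7: project not built, utility 0.
Report 17: project built, pays 17, utility 23 - 17 = 6.
Report 23: project built, pays 22, utility 23 - 22 = 1.
The best choice is 17 with utility 6.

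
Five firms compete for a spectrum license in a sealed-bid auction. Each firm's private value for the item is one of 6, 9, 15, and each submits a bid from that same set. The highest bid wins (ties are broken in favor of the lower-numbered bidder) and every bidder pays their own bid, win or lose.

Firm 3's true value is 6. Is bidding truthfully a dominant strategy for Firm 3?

No

Consider the case where Firm 1 bids 6, Firm 2 bids 6, Firm 4 bids 6 and Firm 5 bids 6.
Truthful bid 6: loses but pays 6, utility -6.
Bid 9 instead: wins, pays 9, utility 6 - 9 = -3.
Since -3 > -6, bidding 9 is strictly better here, so truthful bidding is not dominant.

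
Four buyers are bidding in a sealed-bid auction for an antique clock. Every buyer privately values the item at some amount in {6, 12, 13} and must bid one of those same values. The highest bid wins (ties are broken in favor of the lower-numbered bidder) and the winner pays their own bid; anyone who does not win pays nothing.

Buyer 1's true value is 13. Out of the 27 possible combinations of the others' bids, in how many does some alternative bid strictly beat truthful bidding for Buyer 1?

Others bid (6, 6, 6): truth gives 0; bid 6 gives 7 > 0. Violating.
Others bid (6, 6, 12): truth gives 0; bid 12 gives 1 > 0. Violating.
Others bid (6, 12, 6): truth gives 0; bid 12 gives 1 > 0. Violating.
Others bid (6, 12, 12): truth gives 0; bid 12 gives 1 > 0. Violating.
Others bid (6, 6, 13): truth gives 0; no alternative beats it.
Others bid (6, 12, 13): truth gives 0; no alternative beats it.
(Checking all 27 profiles: 8 have a profitable deviation, 19 do not.)

8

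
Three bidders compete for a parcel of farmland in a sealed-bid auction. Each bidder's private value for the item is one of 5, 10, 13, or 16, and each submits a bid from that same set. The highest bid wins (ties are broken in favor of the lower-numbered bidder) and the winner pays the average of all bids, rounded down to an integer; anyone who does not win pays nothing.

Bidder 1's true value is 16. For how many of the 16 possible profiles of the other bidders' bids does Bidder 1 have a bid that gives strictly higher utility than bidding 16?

Others bid (5, 5): truth gives 8; bid 5 gives 11 > 8. Violating.
Others bid (5, 10): truth gives 6; bid 10 gives 8 > 6. Violating.
Others bid (5, 13): truth gives 5; bid 13 gives 6 > 5. Violating.
Others bid (10, 5): truth gives 6; bid 10 gives 8 > 6. Violating.
Others bid (5, 16): truth gives 4; no alternative beats it.
Others bid (10, 16): truth gives 2; no alternative beats it.
(Checking all 16 profiles: 9 have a profitable deviation, 7 do not.)

9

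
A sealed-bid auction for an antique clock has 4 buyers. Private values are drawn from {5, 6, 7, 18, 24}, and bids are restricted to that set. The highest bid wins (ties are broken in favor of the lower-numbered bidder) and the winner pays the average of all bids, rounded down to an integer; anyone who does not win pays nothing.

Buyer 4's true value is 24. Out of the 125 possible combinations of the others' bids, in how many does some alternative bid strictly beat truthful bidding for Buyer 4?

27

Others bid (5, 5, 5): truth gives 15; bid 6 gives 19 > 15. Violating.
Others bid (5, 5, 6): truth gives 14; bid 7 gives 19 > 14. Violating.
Others bid (5, 5, 7): truth gives 14; bid 18 gives 16 > 14. Violating.
Others bid (5, 6, 5): truth gives 14; bid 7 gives 19 > 14. Violating.
Others bid (5, 5, 18): truth gives 11; no alternative beats it.
Others bid (5, 5, 24): truth gives 0; no alternative beats it.
(Checking all 125 profiles: 27 have a profitable deviation, 98 do not.)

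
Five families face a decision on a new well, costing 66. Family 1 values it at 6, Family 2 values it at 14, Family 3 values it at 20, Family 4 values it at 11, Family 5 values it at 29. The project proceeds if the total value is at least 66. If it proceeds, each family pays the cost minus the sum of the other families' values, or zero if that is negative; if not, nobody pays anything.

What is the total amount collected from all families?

Total value 80 ≥ cost 66, so it is built.
Family 1: others sum to 74; max(0, 66 - 74) = 0.
Family 2: others sum to 66; max(0, 66 - 66) = 0.
Family 3: others sum to 60; max(0, 66 - 60) = 6.
Family 4: others sum to 69; max(0, 66 - 69) = 0.
Family 5: others sum to 51; max(0, 66 - 51) = 15.
Total collected = 0 + 0 + 6 + 0 + 15 = 21.

21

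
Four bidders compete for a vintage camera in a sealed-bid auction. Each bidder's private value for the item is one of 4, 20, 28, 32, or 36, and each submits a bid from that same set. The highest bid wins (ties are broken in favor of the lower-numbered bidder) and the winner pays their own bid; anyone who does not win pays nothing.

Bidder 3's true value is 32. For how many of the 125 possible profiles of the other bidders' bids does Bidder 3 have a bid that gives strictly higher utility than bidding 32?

Others bid (4, 4, 4): truth gives 0; bid 20 gives 12 > 0. Violating.
Others bid (4, 4, 20): truth gives 0; bid 20 gives 12 > 0. Violating.
Others bid (4, 4, 28): truth gives 0; bid 28 gives 4 > 0. Violating.
Others bid (4, 20, 4): truth gives 0; bid 28 gives 4 > 0. Violating.
Others bid (4, 4, 32): truth gives 0; no alternative beats it.
Others bid (4, 4, 36): truth gives 0; no alternative beats it.
(Checking all 125 profiles: 12 have a profitable deviation, 113 do not.)

12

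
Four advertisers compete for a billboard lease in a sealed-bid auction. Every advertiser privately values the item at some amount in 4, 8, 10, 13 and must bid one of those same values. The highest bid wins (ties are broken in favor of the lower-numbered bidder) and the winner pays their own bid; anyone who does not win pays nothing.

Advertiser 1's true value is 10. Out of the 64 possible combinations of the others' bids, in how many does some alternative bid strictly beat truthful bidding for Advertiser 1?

Others bid (4, 4, 4): truth gives 0; bid 4 gives 6 > 0. Violating.
Others bid (4, 4, 8): truth gives 0; bid 8 gives 2 > 0. Violating.
Others bid (4, 8, 4): truth gives 0; bid 8 gives 2 > 0. Violating.
Others bid (4, 8, 8): truth gives 0; bid 8 gives 2 > 0. Violating.
Others bid (4, 4, 10): truth gives 0; no alternative beats it.
Others bid (4, 4, 13): truth gives 0; no alternative beats it.
(Checking all 64 profiles: 8 have a profitable deviation, 56 do not.)

8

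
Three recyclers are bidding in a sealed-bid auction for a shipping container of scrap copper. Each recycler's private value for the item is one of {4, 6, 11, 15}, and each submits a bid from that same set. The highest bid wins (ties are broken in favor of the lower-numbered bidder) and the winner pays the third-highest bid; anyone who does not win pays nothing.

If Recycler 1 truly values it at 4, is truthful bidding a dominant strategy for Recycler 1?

Check each profile of the others' bids and compare truth against every alternative bid.
Others bid (6, 6): truth gives 0, best alternative gives -2.
Others bid (4, 4): truth gives 0, best alternative gives 0.
Others bid (4, 6): truth gives 0, best alternative gives 0.
Others bid (4, 11): truth gives 0, best alternative gives 0.
Others bid (4, 15): truth gives 0, best alternative gives 0.
Others bid (6, 4): truth gives 0, best alternative gives 0.
(Remaining 10 profiles checked similarly; truth is weakly best in each.)
In every case the truthful bid is at least as good as any alternative, so it is a dominant strategy.

Yes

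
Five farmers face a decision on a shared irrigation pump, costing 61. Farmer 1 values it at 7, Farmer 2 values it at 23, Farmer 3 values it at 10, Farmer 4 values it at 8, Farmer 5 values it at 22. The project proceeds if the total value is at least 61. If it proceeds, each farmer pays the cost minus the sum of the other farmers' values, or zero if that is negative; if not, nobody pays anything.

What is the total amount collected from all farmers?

28

Total value 70 ≥ cost 61, so it is built.
Farmer 1: others sum to 63; max(0, 61 - 63) = 0.
Farmer 2: others sum to 47; max(0, 61 - 47) = 14.
Farmer 3: others sum to 60; max(0, 61 - 60) = 1.
Farmer 4: others sum to 62; max(0, 61 - 62) = 0.
Farmer 5: others sum to 48; max(0, 61 - 48) = 13.
Total collected = 0 + 14 + 1 + 0 + 13 = 28.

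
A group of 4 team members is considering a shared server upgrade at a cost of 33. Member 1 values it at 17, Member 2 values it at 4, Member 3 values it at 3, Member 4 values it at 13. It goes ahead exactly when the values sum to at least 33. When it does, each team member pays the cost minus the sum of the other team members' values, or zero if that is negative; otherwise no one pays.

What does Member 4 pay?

9

Total value 37 ≥ cost 33, so the project is built.
The other team members' values sum to 24.
Cost minus that sum is 33 - 24 = 9.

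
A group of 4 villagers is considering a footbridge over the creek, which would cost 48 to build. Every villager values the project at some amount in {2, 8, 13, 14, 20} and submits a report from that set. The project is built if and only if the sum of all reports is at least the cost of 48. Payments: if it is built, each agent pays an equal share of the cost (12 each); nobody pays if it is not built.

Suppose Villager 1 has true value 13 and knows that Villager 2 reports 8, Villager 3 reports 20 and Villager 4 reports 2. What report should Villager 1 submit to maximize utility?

Report 2: project not built, utility 0.
Report 8: project not built, utility 0.
Report 13: project not built, utility 0.
Report 14: project not built, utility 0.
Report 20: project built, pays 12, utility 13 - 12 = 1.
The best choice is 20 with utility 1.

20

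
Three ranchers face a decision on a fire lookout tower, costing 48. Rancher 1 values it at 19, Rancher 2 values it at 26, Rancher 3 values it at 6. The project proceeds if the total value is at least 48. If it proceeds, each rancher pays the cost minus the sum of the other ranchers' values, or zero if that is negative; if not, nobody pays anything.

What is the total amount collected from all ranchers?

42

Total value 51 ≥ cost 48, so it is built.
Rancher 1: others sum to 32; max(0, 48 - 32) = 16.
Rancher 2: others sum to 25; max(0, 48 - 25) = 23.
Rancher 3: others sum to 45; max(0, 48 - 45) = 3.
Total collected = 16 + 23 + 3 = 42.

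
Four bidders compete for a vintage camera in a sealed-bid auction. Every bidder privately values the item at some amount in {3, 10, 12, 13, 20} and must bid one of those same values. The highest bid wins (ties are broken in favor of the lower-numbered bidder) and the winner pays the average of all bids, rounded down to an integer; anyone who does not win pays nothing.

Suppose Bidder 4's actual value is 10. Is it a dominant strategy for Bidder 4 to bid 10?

No

Consider the case where Bidder 1 bids 3, Bidder 2 bids 3 and Bidder 3 bids 10.
Truthful bid 10: loses, pays 0, utility 0.
Bid 12 instead: wins, pays 7, utility 10 - 7 = 3.
Since 3 > 0, bidding 12 is strictly better here, so truthful bidding is not dominant.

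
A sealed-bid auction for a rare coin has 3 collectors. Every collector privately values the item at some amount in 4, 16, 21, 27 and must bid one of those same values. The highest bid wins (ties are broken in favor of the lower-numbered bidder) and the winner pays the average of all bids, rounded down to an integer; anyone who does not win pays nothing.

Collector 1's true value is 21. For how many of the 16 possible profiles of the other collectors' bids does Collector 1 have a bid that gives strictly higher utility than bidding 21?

Others bid (4, 4): truth gives 12; bid 4 gives 17 > 12. Violating.
Others bid (4, 16): truth gives 8; bid 16 gives 9 > 8. Violating.
Others bid (4, 27): truth gives 0; bid 27 gives 2 > 0. Violating.
Others bid (16, 4): truth gives 8; bid 16 gives 9 > 8. Violating.
Others bid (4, 21): truth gives 6; no alternative beats it.
Others bid (16, 21): truth gives 2; no alternative beats it.
(Checking all 16 profiles: 6 have a profitable deviation, 10 do not.)

6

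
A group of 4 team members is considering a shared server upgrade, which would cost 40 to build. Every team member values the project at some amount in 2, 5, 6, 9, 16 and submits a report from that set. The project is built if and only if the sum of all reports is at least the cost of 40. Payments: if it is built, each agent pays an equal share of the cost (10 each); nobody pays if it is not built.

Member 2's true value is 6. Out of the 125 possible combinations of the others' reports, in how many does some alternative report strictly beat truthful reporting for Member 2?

9

Others report (2, 16, 16): truth gives -4; report 2 gives 0 > -4. Violating.
Others report (5, 16, 16): truth gives -4; report 2 gives 0 > -4. Violating.
Others report (9, 9, 16): truth gives -4; report 2 gives 0 > -4. Violating.
Others report (9, 16, 9): truth gives -4; report 2 gives 0 > -4. Violating.
Others report (2, 2, 2): truth gives 0; no alternative beats it.
Others report (2, 2, 5): truth gives 0; no alternative beats it.
(Checking all 125 profiles: 9 have a profitable deviation, 116 do not.)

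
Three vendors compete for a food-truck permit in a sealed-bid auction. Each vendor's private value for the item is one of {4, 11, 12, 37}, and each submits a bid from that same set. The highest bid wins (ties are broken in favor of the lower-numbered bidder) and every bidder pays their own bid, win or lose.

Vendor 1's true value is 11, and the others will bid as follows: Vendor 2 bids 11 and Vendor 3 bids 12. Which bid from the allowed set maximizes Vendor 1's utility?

12

Bid 4: loses but pays 4, utility -4.
Bid 11: loses but pays 11, utility -11.
Bid 12: wins, pays 12, utility 11 - 12 = -1.
Bid 37: wins, pays 37, utility 11 - 37 = -26.
The best choice is 12 with utility -1.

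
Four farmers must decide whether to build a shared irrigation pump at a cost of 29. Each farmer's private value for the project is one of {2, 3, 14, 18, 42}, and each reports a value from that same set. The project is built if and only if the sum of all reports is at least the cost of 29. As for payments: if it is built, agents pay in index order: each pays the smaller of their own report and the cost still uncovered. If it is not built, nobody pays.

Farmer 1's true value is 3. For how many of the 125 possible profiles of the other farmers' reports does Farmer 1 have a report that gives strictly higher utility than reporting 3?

93

Others report (2, 2, 42): truth gives 0; report 2 gives 1 > 0. Violating.
Others report (2, 3, 42): truth gives 0; report 2 gives 1 > 0. Violating.
Others report (2, 14, 14): truth gives 0; report 2 gives 1 > 0. Violating.
Others report (2, 14, 18): truth gives 0; report 2 gives 1 > 0. Violating.
Others report (2, 2, 2): truth gives 0; no alternative beats it.
Others report (2, 2, 3): truth gives 0; no alternative beats it.
(Checking all 125 profiles: 93 have a profitable deviation, 32 do not.)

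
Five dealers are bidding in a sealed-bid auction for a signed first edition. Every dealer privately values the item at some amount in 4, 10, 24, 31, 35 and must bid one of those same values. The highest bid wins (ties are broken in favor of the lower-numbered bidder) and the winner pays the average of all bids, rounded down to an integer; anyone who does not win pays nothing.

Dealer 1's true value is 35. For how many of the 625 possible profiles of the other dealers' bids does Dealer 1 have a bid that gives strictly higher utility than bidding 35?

207

Others bid (4, 4, 4, 4): truth gives 25; bid 4 gives 31 > 25. Violating.
Others bid (4, 4, 4, 10): truth gives 24; bid 10 gives 29 > 24. Violating.
Others bid (4, 4, 4, 24): truth gives 21; bid 24 gives 23 > 21. Violating.
Others bid (4, 4, 4, 31): truth gives 20; bid 31 gives 21 > 20. Violating.
Others bid (4, 4, 4, 35): truth gives 19; no alternative beats it.
Others bid (4, 4, 10, 31): truth gives 19; no alternative beats it.
(Checking all 625 profiles: 207 have a profitable deviation, 418 do not.)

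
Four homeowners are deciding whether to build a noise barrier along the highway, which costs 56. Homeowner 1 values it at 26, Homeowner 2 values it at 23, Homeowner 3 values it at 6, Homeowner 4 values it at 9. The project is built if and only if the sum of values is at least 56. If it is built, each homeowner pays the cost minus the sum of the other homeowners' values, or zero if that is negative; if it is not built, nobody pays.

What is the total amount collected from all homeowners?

Total value 64 ≥ cost 56, so it is built.
Homeowner 1: others sum to 38; max(0, 56 - 38) = 18.
Homeowner 2: others sum to 41; max(0, 56 - 41) = 15.
Homeowner 3: others sum to 58; max(0, 56 - 58) = 0.
Homeowner 4: others sum to 55; max(0, 56 - 55) = 1.
Total collected = 18 + 15 + 0 + 1 = 34.

34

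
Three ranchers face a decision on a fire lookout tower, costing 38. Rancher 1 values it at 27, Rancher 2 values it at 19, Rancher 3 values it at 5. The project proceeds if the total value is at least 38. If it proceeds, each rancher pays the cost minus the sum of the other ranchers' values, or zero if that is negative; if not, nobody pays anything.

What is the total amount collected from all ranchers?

20

Total value 51 ≥ cost 38, so it is built.
Rancher 1: others sum to 24; max(0, 38 - 24) = 14.
Rancher 2: others sum to 32; max(0, 38 - 32) = 6.
Rancher 3: others sum to 46; max(0, 38 - 46) = 0.
Total collected = 14 + 6 + 0 = 20.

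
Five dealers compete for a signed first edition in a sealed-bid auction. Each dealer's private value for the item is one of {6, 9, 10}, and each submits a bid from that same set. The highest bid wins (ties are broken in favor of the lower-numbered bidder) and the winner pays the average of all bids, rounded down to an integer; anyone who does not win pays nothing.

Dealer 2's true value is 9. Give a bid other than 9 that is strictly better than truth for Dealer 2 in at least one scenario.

Suppose Dealer 1 bids 6, Dealer 3 bids 6, Dealer 4 bids 6 and Dealer 5 bids 10.
Bid 9: loses, pays 0, utility 0.
Bid 10: wins, pays 7, utility 9 - 7 = 2.
So bidding 10 beats truth here (2 > 0).

10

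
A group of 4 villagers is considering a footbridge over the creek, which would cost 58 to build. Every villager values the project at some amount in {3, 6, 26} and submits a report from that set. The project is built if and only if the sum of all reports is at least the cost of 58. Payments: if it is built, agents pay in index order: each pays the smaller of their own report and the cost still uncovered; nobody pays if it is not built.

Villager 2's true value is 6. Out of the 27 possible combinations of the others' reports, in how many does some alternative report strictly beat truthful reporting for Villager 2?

Others report (3, 26, 26): truth gives 0; report 3 gives 3 > 0. Violating.
Others report (6, 26, 26): truth gives 0; report 3 gives 3 > 0. Violating.
Others report (26, 3, 26): truth gives 0; report 3 gives 3 > 0. Violating.
Others report (26, 6, 26): truth gives 0; report 3 gives 3 > 0. Violating.
Others report (3, 3, 3): truth gives 0; no alternative beats it.
Others report (3, 3, 6): truth gives 0; no alternative beats it.
(Checking all 27 profiles: 7 have a profitable deviation, 20 do not.)

7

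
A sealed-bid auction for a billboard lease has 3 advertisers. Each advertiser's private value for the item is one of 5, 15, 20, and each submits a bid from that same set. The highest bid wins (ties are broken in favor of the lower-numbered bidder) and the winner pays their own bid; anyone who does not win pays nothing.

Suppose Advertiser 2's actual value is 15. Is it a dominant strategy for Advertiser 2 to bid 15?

Yes

Check each profile of the others' bids and compare truth against every alternative bid.
Others bid (5, 5): truth gives 0, best alternative gives 0.
Others bid (5, 15): truth gives 0, best alternative gives 0.
Others bid (5, 20): truth gives 0, best alternative gives 0.
Others bid (15, 5): truth gives 0, best alternative gives 0.
Others bid (15, 15): truth gives 0, best alternative gives 0.
Others bid (15, 20): truth gives 0, best alternative gives 0.
(Remaining 3 profiles checked similarly; truth is weakly best in each.)
In every case the truthful bid is at least as good as any alternative, so it is a dominant strategy.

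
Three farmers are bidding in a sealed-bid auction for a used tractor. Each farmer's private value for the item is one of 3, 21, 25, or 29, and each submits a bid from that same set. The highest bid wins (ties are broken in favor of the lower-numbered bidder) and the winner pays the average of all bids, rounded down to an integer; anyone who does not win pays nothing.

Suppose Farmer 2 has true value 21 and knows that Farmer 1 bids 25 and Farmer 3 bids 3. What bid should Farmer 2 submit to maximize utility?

29

Bid 3: loses, pays 0, utility 0.
Bid 21: loses, pays 0, utility 0.
Bid 25: loses, pays 0, utility 0.
Bid 29: wins, pays 19, utility 21 - 19 = 2.
The best choice is 29 with utility 2.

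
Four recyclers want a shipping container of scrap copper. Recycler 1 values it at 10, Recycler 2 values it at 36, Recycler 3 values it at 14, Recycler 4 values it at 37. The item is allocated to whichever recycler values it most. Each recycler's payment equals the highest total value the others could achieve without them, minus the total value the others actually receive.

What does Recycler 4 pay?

Recycler 4 has the highest value and receives the item.
Without Recycler 4, the item would go to the next-highest value, 36, so the others could achieve 36.
With Recycler 4 present and winning, the others receive nothing, so their total is 0.
Payment = 36 - 0 = 36.

36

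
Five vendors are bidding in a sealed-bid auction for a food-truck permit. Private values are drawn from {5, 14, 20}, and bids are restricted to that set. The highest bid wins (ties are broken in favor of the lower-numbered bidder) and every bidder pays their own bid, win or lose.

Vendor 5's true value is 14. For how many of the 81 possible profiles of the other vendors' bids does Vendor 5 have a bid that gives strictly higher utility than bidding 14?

80

Others bid (5, 5, 5, 14): truth gives -14; bid 5 gives -5 > -14. Violating.
Others bid (5, 5, 5, 20): truth gives -14; bid 5 gives -5 > -14. Violating.
Others bid (5, 5, 14, 5): truth gives -14; bid 5 gives -5 > -14. Violating.
Others bid (5, 5, 14, 14): truth gives -14; bid 5 gives -5 > -14. Violating.
Others bid (5, 5, 5, 5): truth gives 0; no alternative beats it.
(Checking all 81 profiles: 80 have a profitable deviation, 1 does not.)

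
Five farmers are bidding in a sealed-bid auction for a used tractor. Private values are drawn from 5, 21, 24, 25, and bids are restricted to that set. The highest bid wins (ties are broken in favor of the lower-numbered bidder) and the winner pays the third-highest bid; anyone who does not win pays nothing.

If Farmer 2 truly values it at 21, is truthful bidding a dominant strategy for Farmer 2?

Consider the case where Farmer 1 bids 5, Farmer 3 bids 5, Farmer 4 bids 5 and Farmer 5 bids 24.
Truthful bid 21: loses, pays 0, utility 0.
Bid 24 instead: wins, pays 5, utility 21 - 5 = 16.
Since 16 > 0, bidding 24 is strictly better here, so truthful bidding is not dominant.

No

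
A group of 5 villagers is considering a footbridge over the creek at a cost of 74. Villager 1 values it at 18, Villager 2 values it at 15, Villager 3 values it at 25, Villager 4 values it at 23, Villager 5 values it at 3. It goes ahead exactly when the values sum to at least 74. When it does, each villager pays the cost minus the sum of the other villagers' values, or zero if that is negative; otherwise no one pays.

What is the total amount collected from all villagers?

41

Total value 84 ≥ cost 74, so it is built.
Villager 1: others sum to 66; max(0, 74 - 66) = 8.
Villager 2: others sum to 69; max(0, 74 - 69) = 5.
Villager 3: others sum to 59; max(0, 74 - 59) = 15.
Villager 4: others sum to 61; max(0, 74 - 61) = 13.
Villager 5: others sum to 81; max(0, 74 - 81) = 0.
Total collected = 8 + 5 + 15 + 13 + 0 = 41.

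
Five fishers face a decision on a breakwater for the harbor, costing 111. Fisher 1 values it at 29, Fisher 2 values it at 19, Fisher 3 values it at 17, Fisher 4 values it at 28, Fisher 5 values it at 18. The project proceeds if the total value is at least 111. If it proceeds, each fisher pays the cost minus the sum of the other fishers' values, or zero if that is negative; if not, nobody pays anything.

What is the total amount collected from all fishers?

Total value 111 ≥ cost 111, so it is built.
Fisher 1: others sum to 82; max(0, 111 - 82) = 29.
Fisher 2: others sum to 92; max(0, 111 - 92) = 19.
Fisher 3: others sum to 94; max(0, 111 - 94) = 17.
Fisher 4: others sum to 83; max(0, 111 - 83) = 28.
Fisher 5: others sum to 93; max(0, 111 - 93) = 18.
Total collected = 29 + 19 + 17 + 28 + 18 = 111.

111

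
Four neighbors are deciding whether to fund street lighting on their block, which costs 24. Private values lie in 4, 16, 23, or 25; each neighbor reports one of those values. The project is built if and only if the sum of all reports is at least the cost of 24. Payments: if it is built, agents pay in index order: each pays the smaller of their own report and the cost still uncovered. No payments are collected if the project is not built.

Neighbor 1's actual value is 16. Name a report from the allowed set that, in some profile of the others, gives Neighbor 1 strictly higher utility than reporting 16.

Suppose Neighbor 2 reports 4, Neighbor 3 reports 4 and Neighbor 4 reports 16.
Report 16: project built, pays 16, utility 16 - 16 = 0.
Report 4: project built, pays 4, utility 16 - 4 = 12.
So reporting 4 beats truth here (12 > 0).

4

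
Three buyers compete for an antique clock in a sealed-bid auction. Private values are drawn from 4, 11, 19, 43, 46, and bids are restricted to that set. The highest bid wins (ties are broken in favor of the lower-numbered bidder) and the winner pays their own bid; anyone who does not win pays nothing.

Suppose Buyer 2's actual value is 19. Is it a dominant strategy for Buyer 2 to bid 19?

No

Consider the case where Buyer 1 bids 4 and Buyer 3 bids 4.
Truthful bid 19: wins, pays 19, utility 19 - 19 = 0.
Bid 11 instead: wins, pays 11, utility 19 - 11 = 8.
Since 8 > 0, bidding 11 is strictly better here, so truthful bidding is not dominant.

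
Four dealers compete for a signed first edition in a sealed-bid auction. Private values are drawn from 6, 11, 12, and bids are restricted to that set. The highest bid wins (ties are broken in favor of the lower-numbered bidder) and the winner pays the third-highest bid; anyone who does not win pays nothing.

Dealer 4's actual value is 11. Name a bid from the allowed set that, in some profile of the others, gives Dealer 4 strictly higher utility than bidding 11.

Suppose Dealer 1 bids 6, Dealer 2 bids 6 and Dealer 3 bids 11.
Bid 11: loses, pays 0, utility 0.
Bid 12: wins, pays 6, utility 11 - 6 = 5.
So bidding 12 beats truth here (5 > 0).

12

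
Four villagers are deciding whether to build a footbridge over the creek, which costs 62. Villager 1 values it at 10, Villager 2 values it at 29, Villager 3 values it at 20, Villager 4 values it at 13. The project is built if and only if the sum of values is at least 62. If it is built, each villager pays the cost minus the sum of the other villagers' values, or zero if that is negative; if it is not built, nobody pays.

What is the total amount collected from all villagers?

Total value 72 ≥ cost 62, so it is built.
Villager 1: others sum to 62; max(0, 62 - 62) = 0.
Villager 2: others sum to 43; max(0, 62 - 43) = 19.
Villager 3: others sum to 52; max(0, 62 - 52) = 10.
Villager 4: others sum to 59; max(0, 62 - 59) = 3.
Total collected = 0 + 19 + 10 + 3 = 32.

32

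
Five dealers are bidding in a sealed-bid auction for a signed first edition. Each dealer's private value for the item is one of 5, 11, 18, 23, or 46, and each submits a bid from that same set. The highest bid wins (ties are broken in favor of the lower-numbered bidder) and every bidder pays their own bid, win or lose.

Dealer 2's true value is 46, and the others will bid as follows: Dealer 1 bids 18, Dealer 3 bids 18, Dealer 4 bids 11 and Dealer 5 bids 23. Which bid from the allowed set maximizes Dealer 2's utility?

Bid 5: loses but pays 5, utility -5.
Bid 11: loses but pays 11, utility -11.
Bid 18: loses but pays 18, utility -18.
Bid 23: wins, pays 23, utility 46 - 23 = 23.
Bid 46: wins, pays 46, utility 46 - 46 = 0.
The best choice is 23 with utility 23.

23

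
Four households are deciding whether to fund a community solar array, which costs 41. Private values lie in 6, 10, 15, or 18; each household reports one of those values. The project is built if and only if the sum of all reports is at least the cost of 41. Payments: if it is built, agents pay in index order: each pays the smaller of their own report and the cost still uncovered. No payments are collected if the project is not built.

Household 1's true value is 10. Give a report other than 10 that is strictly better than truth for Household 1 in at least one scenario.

Suppose Household 2 reports 6, Household 3 reports 15 and Household 4 reports 15.
Report 10: project built, pays 10, utility 10 - 10 = 0.
Report 6: project built, pays 6, utility 10 - 6 = 4.
So reporting 6 beats truth here (4 > 0).

6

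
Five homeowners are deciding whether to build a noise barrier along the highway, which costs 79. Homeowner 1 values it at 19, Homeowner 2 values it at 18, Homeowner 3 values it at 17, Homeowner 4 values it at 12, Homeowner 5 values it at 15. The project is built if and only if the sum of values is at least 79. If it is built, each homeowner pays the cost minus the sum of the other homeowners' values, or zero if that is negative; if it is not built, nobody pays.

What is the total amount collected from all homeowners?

Total value 81 ≥ cost 79, so it is built.
Homeowner 1: others sum to 62; max(0, 79 - 62) = 17.
Homeowner 2: others sum to 63; max(0, 79 - 63) = 16.
Homeowner 3: others sum to 64; max(0, 79 - 64) = 15.
Homeowner 4: others sum to 69; max(0, 79 - 69) = 10.
Homeowner 5: others sum to 66; max(0, 79 - 66) = 13.
Total collected = 17 + 16 + 15 + 10 + 13 = 71.

71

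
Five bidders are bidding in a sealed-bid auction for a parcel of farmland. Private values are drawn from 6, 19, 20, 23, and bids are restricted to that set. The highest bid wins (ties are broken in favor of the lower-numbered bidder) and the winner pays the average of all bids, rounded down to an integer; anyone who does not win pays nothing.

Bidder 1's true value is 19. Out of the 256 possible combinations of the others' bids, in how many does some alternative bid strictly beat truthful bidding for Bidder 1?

145

Others bid (6, 6, 6, 6): truth gives 11; bid 6 gives 13 > 11. Violating.
Others bid (6, 6, 6, 20): truth gives 0; bid 20 gives 8 > 0. Violating.
Others bid (6, 6, 6, 23): truth gives 0; bid 23 gives 7 > 0. Violating.
Others bid (6, 6, 19, 20): truth gives 0; bid 20 gives 5 > 0. Violating.
Others bid (6, 6, 6, 19): truth gives 8; no alternative beats it.
Others bid (6, 6, 19, 6): truth gives 8; no alternative beats it.
(Checking all 256 profiles: 145 have a profitable deviation, 111 do not.)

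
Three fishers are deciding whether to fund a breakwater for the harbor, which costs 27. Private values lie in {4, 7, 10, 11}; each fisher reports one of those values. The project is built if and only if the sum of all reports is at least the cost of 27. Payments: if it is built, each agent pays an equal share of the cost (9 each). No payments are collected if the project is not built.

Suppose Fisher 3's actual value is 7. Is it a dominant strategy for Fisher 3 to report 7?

Consider the case where Fisher 1 reports 10 and Fisher 2 reports 10.
Truthful report 7: project built, pays 9, utility 7 - 9 = -2.
Report 4 instead: project not built, utility 0.
Since 0 > -2, reporting 4 is strictly better here, so truthful reporting is not dominant.

No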